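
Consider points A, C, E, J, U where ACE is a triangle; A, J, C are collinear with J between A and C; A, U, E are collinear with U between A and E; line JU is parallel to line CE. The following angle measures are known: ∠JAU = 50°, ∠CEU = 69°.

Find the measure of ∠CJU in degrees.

∠CJU = 119°

1. ∠CAE = 50°  [J on AC, U on AE]
2. ∠AEC = 69°  [U on ray EA]
3. ∠ACE = 61°  [△ACE]
4. ∠AJU = 61°  [JU∥CE, corresponding at J]
5. ∠CJU = 119°  [linear pair at J on AC]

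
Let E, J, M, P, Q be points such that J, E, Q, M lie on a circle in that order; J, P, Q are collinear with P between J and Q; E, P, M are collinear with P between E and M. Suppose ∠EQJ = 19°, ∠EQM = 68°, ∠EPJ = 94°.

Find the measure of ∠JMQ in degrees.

∠JMQ = 56°

1. ∠EMJ = 19°  [same arc JE]
2. ∠EJM = 112°  [cyclic JEQM, opposite ∠J+∠Q]
3. ∠MPQ = 94°  [vertical angles at P]
4. ∠JEM = 49°  [△JEM]
5. ∠JPM = 86°  [linear pair at P on JQ]
6. ∠JQM = 49°  [same arc JM]
7. ∠MJQ = 75°  [△JPM]
8. ∠JMQ = 56°  [△JQM]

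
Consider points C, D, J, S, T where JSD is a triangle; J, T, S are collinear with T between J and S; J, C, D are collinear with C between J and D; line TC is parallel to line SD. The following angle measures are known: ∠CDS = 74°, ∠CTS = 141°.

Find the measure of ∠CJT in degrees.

∠CJT = 67°

1. ∠JDS = 74°  [C on ray DJ]
2. ∠CTJ = 39°  [linear pair at T on JS]
3. ∠JCT = 74°  [TC∥SD, corresponding at C]
4. ∠CJT = 67°  [△JTC]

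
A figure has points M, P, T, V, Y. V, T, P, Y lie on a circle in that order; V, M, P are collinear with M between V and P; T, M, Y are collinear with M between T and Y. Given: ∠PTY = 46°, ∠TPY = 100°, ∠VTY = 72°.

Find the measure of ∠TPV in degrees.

∠TPV = 28°

1. ∠TVY = 80°  [cyclic VTPY, opposite ∠V+∠P]
2. ∠TYV = 28°  [△VTY]
3. ∠TPV = 28°  [same arc VT]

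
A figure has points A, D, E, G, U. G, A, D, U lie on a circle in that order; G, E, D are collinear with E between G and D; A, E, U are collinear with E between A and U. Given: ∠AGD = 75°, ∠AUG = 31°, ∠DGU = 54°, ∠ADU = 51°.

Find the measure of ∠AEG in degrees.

∠AEG = 85°

1. ∠ADG = 31°  [same arc GA]
2. ∠DAU = 54°  [same arc DU]
3. ∠AED = 95°  [△AED]
4. ∠AEG = 85°  [linear pair at E on GD]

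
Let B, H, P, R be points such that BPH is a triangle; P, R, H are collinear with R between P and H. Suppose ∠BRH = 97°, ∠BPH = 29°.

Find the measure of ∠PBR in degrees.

∠PBR = 68°

1. ∠BRP = 83°  [linear pair at R on PH]
2. ∠BPR = 29°  [R on ray PH]
3. ∠PBR = 68°  [△BPR]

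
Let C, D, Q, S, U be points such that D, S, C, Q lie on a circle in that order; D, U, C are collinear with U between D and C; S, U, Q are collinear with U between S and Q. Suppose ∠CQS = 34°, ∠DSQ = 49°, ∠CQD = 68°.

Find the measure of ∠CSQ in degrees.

∠CSQ = 63°

1. ∠DCQ = 49°  [same arc DQ]
2. ∠CDQ = 63°  [△DCQ]
3. ∠CSQ = 63°  [same arc CQ]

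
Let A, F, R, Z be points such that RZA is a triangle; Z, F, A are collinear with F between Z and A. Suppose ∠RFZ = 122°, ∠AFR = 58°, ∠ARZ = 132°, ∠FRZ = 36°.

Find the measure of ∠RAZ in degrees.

∠RAZ = 26°

1. ∠FZR = 22°  [△RZF]
2. ∠AZR = 22°  [F on ray ZA]
3. ∠RAZ = 26°  [△RZA]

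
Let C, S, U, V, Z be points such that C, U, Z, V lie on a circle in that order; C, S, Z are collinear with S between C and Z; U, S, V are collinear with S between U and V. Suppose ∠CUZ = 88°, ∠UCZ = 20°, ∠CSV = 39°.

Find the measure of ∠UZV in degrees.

∠UZV = 91°

1. ∠CZU = 72°  [△CUZ]
2. ∠UVZ = 20°  [same arc UZ]
3. ∠USZ = 39°  [vertical angles at S]
4. ∠VUZ = 69°  [△USZ]
5. ∠UZV = 91°  [△UZV]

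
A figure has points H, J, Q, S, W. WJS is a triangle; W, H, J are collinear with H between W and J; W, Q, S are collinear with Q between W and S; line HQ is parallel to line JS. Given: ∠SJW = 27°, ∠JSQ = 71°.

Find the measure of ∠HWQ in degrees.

1. ∠JSW = 71°  [Q on ray SW]
2. ∠JWS = 82°  [△WJS]
3. ∠HWQ = 82°  [H on WJ, Q on WS]

∠HWQ = 82°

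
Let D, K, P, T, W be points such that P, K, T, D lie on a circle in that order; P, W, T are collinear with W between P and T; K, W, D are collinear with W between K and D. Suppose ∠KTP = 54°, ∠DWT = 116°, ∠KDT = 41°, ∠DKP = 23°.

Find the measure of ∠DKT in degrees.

1. ∠KDP = 54°  [same arc PK]
2. ∠DWP = 64°  [linear pair at W on PT]
3. ∠DPT = 62°  [△PWD]
4. ∠DKT = 62°  [same arc TD]

∠DKT = 62°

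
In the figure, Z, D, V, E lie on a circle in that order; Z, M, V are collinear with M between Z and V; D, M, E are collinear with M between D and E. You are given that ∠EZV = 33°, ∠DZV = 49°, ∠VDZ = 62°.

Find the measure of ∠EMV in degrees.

∠EMV = 102°

1. ∠DEV = 49°  [same arc DV]
2. ∠VEZ = 118°  [cyclic ZDVE, opposite ∠D+∠E]
3. ∠EVZ = 29°  [△ZVE]
4. ∠EMV = 102°  [△VME]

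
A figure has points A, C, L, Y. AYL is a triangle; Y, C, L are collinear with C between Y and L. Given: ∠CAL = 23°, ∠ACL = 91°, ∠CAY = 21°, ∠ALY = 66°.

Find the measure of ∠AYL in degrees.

∠AYL = 70°

1. ∠ACY = 89°  [linear pair at C on YL]
2. ∠AYC = 70°  [△AYC]
3. ∠AYL = 70°  [C on ray YL]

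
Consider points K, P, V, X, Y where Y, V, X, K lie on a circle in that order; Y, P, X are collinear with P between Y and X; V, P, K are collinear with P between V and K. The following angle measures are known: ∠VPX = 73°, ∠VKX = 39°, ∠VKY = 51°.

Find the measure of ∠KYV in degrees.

1. ∠VPY = 107°  [linear pair at P on YX]
2. ∠VYX = 39°  [same arc VX]
3. ∠KVY = 34°  [△YPV]
4. ∠KYV = 95°  [△YVK]

∠KYV = 95°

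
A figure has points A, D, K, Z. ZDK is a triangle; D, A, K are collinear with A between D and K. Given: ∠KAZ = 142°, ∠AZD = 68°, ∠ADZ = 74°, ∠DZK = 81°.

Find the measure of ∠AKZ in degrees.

∠AKZ = 25°

1. ∠KDZ = 74°  [A on ray DK]
2. ∠DKZ = 25°  [△ZDK]
3. ∠AKZ = 25°  [A on ray KD]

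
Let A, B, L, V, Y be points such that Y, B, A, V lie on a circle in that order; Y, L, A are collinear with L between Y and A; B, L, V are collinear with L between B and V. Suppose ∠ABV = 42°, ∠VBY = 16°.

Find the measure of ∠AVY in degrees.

1. ∠AYV = 42°  [same arc AV]
2. ∠VAY = 16°  [same arc YV]
3. ∠AVY = 122°  [△YAV]

∠AVY = 122°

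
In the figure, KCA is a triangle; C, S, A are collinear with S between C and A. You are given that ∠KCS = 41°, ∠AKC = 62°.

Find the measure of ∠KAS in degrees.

1. ∠ACK = 41°  [S on ray CA]
2. ∠CAK = 77°  [△KCA]
3. ∠KAS = 77°  [S on ray AC]

∠KAS = 77°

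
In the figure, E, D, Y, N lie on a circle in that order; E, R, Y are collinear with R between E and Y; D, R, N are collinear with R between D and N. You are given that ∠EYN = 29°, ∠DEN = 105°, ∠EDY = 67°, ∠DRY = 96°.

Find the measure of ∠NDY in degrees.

∠NDY = 38°

1. ∠EDN = 29°  [same arc EN]
2. ∠DNE = 46°  [△EDN]
3. ∠DYE = 46°  [same arc ED]
4. ∠NDY = 38°  [△DRY]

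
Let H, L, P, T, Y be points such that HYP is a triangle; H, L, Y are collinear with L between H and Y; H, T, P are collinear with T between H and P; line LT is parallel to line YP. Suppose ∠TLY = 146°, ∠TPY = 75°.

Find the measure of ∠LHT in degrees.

∠LHT = 71°

1. ∠HLT = 34°  [linear pair at L on HY]
2. ∠HPY = 75°  [T on ray PH]
3. ∠HYP = 34°  [LT∥YP, corresponding at L]
4. ∠PHY = 71°  [△HYP]
5. ∠LHT = 71°  [L on HY, T on HP]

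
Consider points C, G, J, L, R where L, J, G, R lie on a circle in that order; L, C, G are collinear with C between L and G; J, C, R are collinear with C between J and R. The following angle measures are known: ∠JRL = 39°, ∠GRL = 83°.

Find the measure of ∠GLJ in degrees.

∠GLJ = 44°

1. ∠JGL = 39°  [same arc LJ]
2. ∠GJL = 97°  [cyclic LJGR, opposite ∠J+∠R]
3. ∠GLJ = 44°  [△LJG]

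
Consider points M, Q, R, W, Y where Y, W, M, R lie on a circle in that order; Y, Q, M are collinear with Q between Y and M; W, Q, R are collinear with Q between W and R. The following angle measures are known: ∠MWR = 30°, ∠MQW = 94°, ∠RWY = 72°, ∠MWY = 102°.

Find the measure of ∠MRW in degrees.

∠MRW = 22°

1. ∠RQY = 94°  [vertical angles at Q]
2. ∠RMY = 72°  [same arc YR]
3. ∠MQR = 86°  [linear pair at Q on YM]
4. ∠MRW = 22°  [△MQR]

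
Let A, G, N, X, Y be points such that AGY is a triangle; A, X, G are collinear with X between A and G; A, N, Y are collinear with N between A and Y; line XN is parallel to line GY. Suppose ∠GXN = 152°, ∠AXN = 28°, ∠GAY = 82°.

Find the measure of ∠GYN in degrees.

∠GYN = 70°

1. ∠AGY = 28°  [XN∥GY, corresponding at X]
2. ∠AYG = 70°  [△AGY]
3. ∠GYN = 70°  [N on ray YA]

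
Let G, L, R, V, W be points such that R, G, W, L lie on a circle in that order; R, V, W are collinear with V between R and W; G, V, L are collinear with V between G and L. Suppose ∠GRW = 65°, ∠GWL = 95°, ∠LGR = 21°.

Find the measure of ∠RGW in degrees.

∠RGW = 41°

1. ∠GLW = 65°  [same arc GW]
2. ∠GVR = 94°  [△RVG]
3. ∠LGW = 20°  [△GWL]
4. ∠GVW = 86°  [linear pair at V on RW]
5. ∠GWR = 74°  [△GVW]
6. ∠RGW = 41°  [△RGW]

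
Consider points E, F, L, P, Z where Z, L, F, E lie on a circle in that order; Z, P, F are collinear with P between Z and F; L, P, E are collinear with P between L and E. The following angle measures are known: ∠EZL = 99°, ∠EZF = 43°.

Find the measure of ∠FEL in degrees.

∠FEL = 56°

1. ∠EFL = 81°  [cyclic ZLFE, opposite ∠Z+∠F]
2. ∠ELF = 43°  [same arc FE]
3. ∠FEL = 56°  [△LFE]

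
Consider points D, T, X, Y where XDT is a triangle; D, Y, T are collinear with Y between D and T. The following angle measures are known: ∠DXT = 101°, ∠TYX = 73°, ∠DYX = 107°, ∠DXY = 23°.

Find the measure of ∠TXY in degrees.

1. ∠XDY = 50°  [△XDY]
2. ∠TDX = 50°  [Y on ray DT]
3. ∠DTX = 29°  [△XDT]
4. ∠XTY = 29°  [Y on ray TD]
5. ∠TXY = 78°  [△XYT]

∠TXY = 78°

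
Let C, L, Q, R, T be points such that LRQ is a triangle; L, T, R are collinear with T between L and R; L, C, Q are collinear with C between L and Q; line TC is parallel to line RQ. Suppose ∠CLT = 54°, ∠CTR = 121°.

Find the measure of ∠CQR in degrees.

1. ∠CTL = 59°  [linear pair at T on LR]
2. ∠LCT = 67°  [△LTC]
3. ∠QCT = 113°  [linear pair at C on LQ]
4. ∠CQR = 67°  [TC∥RQ, co-interior at Q–C]

∠CQR = 67°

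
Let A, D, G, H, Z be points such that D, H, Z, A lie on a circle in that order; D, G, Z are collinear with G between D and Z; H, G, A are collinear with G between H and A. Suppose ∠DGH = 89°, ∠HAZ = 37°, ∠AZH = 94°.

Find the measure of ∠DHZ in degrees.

∠DHZ = 103°

1. ∠HGZ = 91°  [linear pair at G on DZ]
2. ∠HDZ = 37°  [same arc HZ]
3. ∠AHZ = 49°  [△HZA]
4. ∠DZH = 40°  [△HGZ]
5. ∠DHZ = 103°  [△DHZ]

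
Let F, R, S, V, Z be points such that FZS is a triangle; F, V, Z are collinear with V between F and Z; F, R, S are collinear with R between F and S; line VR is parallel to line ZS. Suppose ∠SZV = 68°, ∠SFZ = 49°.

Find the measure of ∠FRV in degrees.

∠FRV = 63°

1. ∠FZS = 68°  [V on ray ZF]
2. ∠FSZ = 63°  [△FZS]
3. ∠FRV = 63°  [VR∥ZS, corresponding at R]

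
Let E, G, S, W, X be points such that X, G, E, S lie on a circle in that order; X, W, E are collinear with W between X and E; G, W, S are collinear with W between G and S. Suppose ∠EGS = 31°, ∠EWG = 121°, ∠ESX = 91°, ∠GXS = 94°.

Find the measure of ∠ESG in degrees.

1. ∠EXS = 31°  [same arc ES]
2. ∠SWX = 121°  [vertical angles at W]
3. ∠SEX = 58°  [△XES]
4. ∠EWS = 59°  [linear pair at W on XE]
5. ∠ESG = 63°  [△EWS]

∠ESG = 63°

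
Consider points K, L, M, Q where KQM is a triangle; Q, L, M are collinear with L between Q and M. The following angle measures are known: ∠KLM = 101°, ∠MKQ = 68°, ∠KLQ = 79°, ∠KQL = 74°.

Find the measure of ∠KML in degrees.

∠KML = 38°

1. ∠KQM = 74°  [L on ray QM]
2. ∠KMQ = 38°  [△KQM]
3. ∠KML = 38°  [L on ray MQ]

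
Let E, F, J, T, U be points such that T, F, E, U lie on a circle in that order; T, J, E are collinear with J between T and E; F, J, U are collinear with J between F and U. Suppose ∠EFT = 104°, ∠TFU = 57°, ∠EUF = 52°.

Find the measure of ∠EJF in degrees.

∠EJF = 109°

1. ∠EUT = 76°  [cyclic TFEU, opposite ∠F+∠U]
2. ∠TEU = 57°  [same arc TU]
3. ∠ETF = 52°  [same arc FE]
4. ∠ETU = 47°  [△TEU]
5. ∠FET = 24°  [△TFE]
6. ∠EFU = 47°  [same arc EU]
7. ∠EJF = 109°  [△FJE]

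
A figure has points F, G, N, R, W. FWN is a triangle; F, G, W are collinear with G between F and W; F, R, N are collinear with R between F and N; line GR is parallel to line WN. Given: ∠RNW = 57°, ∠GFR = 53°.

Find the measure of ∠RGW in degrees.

1. ∠FNW = 57°  [R on ray NF]
2. ∠NFW = 53°  [G on FW, R on FN]
3. ∠FWN = 70°  [△FWN]
4. ∠FGR = 70°  [GR∥WN, corresponding at G]
5. ∠RGW = 110°  [linear pair at G on FW]

∠RGW = 110°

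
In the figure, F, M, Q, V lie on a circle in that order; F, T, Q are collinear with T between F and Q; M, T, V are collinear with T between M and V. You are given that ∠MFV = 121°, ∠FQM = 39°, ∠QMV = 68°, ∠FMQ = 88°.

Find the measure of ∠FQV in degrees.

∠FQV = 20°

1. ∠QFV = 68°  [same arc QV]
2. ∠FVQ = 92°  [cyclic FMQV, opposite ∠M+∠V]
3. ∠FQV = 20°  [△FQV]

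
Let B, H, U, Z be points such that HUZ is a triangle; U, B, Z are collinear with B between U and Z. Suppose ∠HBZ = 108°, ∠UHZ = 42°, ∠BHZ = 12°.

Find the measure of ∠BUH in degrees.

∠BUH = 78°

1. ∠BZH = 60°  [△HBZ]
2. ∠HZU = 60°  [B on ray ZU]
3. ∠HUZ = 78°  [△HUZ]
4. ∠BUH = 78°  [B on ray UZ]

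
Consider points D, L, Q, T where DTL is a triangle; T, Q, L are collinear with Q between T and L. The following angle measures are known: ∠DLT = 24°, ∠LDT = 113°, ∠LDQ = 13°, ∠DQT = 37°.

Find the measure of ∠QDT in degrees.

1. ∠DTL = 43°  [△DTL]
2. ∠DTQ = 43°  [Q on ray TL]
3. ∠QDT = 100°  [△DTQ]

∠QDT = 100°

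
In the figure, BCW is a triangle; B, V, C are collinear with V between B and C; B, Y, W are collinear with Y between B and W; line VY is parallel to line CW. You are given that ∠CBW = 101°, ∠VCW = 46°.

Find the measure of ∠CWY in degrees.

1. ∠BCW = 46°  [V on ray CB]
2. ∠BWC = 33°  [△BCW]
3. ∠CWY = 33°  [Y on ray WB]

∠CWY = 33°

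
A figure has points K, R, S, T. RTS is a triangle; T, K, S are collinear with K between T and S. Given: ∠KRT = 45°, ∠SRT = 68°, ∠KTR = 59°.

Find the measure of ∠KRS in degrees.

1. ∠RKT = 76°  [△RTK]
2. ∠RTS = 59°  [K on ray TS]
3. ∠RKS = 104°  [linear pair at K on TS]
4. ∠RST = 53°  [△RTS]
5. ∠KSR = 53°  [K on ray ST]
6. ∠KRS = 23°  [△RKS]

∠KRS = 23°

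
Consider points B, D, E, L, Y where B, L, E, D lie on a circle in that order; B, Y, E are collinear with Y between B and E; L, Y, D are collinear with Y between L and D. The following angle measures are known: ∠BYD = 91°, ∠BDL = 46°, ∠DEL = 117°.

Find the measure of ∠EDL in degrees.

∠EDL = 20°

1. ∠EYL = 91°  [vertical angles at Y]
2. ∠BEL = 46°  [same arc BL]
3. ∠DLE = 43°  [△LYE]
4. ∠EDL = 20°  [△LED]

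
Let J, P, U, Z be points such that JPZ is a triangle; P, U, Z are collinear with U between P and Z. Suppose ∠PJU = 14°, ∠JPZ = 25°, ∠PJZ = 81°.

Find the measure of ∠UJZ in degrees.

∠UJZ = 67°

1. ∠JZP = 74°  [△JPZ]
2. ∠JPU = 25°  [U on ray PZ]
3. ∠JZU = 74°  [U on ray ZP]
4. ∠JUP = 141°  [△JPU]
5. ∠JUZ = 39°  [linear pair at U on PZ]
6. ∠UJZ = 67°  [△JUZ]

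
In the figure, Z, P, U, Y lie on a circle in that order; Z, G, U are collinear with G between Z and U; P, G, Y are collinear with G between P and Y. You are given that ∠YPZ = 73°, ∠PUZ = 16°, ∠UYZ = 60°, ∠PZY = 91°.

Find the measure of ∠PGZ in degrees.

∠PGZ = 63°

1. ∠UPZ = 120°  [cyclic ZPUY, opposite ∠P+∠Y]
2. ∠PZU = 44°  [△ZPU]
3. ∠PGZ = 63°  [△ZGP]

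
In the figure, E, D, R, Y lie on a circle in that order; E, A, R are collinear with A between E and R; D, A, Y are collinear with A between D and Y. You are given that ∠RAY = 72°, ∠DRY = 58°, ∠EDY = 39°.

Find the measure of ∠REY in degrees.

∠REY = 53°

1. ∠EAY = 108°  [linear pair at A on ER]
2. ∠DEY = 122°  [cyclic EDRY, opposite ∠E+∠R]
3. ∠DYE = 19°  [△EDY]
4. ∠REY = 53°  [△EAY]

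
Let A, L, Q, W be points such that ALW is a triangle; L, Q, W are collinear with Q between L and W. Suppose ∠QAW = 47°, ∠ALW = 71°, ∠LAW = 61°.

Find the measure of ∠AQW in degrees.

∠AQW = 85°

1. ∠AWL = 48°  [△ALW]
2. ∠AWQ = 48°  [Q on ray WL]
3. ∠AQW = 85°  [△AQW]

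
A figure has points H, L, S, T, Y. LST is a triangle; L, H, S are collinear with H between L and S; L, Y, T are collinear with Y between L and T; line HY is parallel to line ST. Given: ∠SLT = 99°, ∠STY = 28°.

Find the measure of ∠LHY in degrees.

∠LHY = 53°

1. ∠LTS = 28°  [Y on ray TL]
2. ∠LST = 53°  [△LST]
3. ∠LHY = 53°  [HY∥ST, corresponding at H]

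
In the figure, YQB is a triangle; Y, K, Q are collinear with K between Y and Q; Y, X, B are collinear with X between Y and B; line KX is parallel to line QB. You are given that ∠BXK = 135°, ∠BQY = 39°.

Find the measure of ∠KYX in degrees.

1. ∠KXY = 45°  [linear pair at X on YB]
2. ∠XKY = 39°  [KX∥QB, corresponding at K]
3. ∠KYX = 96°  [△YKX]

∠KYX = 96°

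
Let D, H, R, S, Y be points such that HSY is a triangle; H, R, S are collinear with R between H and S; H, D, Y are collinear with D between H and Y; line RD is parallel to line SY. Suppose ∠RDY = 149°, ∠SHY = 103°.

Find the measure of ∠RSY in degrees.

∠RSY = 46°

1. ∠HDR = 31°  [linear pair at D on HY]
2. ∠DHR = 103°  [R on HS, D on HY]
3. ∠DRH = 46°  [△HRD]
4. ∠DRS = 134°  [linear pair at R on HS]
5. ∠RSY = 46°  [RD∥SY, co-interior at S–R]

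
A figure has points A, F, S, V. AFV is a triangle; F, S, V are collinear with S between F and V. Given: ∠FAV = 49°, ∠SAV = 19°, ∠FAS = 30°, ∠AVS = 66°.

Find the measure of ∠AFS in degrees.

∠AFS = 65°

1. ∠ASV = 95°  [△ASV]
2. ∠ASF = 85°  [linear pair at S on FV]
3. ∠AFS = 65°  [△AFS]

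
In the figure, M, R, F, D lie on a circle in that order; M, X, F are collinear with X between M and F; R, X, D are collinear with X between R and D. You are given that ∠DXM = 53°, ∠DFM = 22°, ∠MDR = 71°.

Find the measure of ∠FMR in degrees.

∠FMR = 31°

1. ∠FXR = 53°  [vertical angles at X]
2. ∠DRM = 22°  [same arc MD]
3. ∠MXR = 127°  [linear pair at X on MF]
4. ∠FMR = 31°  [△MXR]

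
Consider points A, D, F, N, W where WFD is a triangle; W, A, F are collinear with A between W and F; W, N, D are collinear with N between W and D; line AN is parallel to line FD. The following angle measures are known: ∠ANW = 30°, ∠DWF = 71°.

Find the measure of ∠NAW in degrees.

∠NAW = 79°

1. ∠FDW = 30°  [AN∥FD, corresponding at N]
2. ∠DFW = 79°  [△WFD]
3. ∠NAW = 79°  [AN∥FD, corresponding at A]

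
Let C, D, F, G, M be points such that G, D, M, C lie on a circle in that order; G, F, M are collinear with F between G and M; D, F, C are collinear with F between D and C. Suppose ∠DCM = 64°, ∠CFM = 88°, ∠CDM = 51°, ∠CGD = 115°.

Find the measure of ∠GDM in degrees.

∠GDM = 79°

1. ∠CMG = 28°  [△MFC]
2. ∠CGM = 51°  [same arc MC]
3. ∠GCM = 101°  [△GMC]
4. ∠GDM = 79°  [cyclic GDMC, opposite ∠D+∠C]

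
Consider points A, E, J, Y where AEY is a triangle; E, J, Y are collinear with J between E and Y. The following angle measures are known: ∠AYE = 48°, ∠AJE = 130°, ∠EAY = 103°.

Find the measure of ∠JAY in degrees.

∠JAY = 82°

1. ∠AYJ = 48°  [J on ray YE]
2. ∠AJY = 50°  [linear pair at J on EY]
3. ∠JAY = 82°  [△AJY]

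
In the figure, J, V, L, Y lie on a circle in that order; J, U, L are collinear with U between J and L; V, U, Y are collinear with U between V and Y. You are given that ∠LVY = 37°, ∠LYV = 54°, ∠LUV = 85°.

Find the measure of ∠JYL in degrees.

∠JYL = 112°

1. ∠JLV = 58°  [△VUL]
2. ∠LJV = 54°  [same arc VL]
3. ∠JVL = 68°  [△JVL]
4. ∠JYL = 112°  [cyclic JVLY, opposite ∠V+∠Y]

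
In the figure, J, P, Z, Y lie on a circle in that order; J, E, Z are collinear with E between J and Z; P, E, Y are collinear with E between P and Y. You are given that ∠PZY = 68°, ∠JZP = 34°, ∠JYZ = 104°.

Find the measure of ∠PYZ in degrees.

1. ∠JPZ = 76°  [cyclic JPZY, opposite ∠P+∠Y]
2. ∠PJZ = 70°  [△JPZ]
3. ∠PYZ = 70°  [same arc PZ]

∠PYZ = 70°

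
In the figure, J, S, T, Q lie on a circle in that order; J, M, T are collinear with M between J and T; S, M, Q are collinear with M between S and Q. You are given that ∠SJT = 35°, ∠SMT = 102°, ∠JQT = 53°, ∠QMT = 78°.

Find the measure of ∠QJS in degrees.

∠QJS = 95°

1. ∠JMS = 78°  [linear pair at M on JT]
2. ∠JST = 127°  [cyclic JSTQ, opposite ∠S+∠Q]
3. ∠JSQ = 67°  [△JMS]
4. ∠JTS = 18°  [△JST]
5. ∠JQS = 18°  [same arc JS]
6. ∠QJS = 95°  [△JSQ]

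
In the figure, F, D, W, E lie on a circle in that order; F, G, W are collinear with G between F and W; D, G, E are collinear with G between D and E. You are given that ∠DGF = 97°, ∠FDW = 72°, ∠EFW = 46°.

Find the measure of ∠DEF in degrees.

∠DEF = 51°

1. ∠EGW = 97°  [vertical angles at G]
2. ∠EGF = 83°  [linear pair at G on FW]
3. ∠DEF = 51°  [△FGE]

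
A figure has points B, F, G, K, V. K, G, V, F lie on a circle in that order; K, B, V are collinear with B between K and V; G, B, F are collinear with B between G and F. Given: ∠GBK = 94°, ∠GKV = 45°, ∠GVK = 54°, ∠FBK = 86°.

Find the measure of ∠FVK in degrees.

1. ∠FBV = 94°  [vertical angles at B]
2. ∠GFV = 45°  [same arc GV]
3. ∠FVK = 41°  [△VBF]

∠FVK = 41°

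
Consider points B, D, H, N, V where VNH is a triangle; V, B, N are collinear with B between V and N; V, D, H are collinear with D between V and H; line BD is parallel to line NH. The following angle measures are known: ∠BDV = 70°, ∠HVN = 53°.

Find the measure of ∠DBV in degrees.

1. ∠NHV = 70°  [BD∥NH, corresponding at D]
2. ∠HNV = 57°  [△VNH]
3. ∠DBV = 57°  [BD∥NH, corresponding at B]

∠DBV = 57°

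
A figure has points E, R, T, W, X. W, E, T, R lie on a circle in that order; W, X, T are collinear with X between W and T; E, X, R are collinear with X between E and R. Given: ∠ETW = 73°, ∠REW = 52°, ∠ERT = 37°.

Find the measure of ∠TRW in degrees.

1. ∠EWT = 37°  [same arc ET]
2. ∠TEW = 70°  [△WET]
3. ∠TRW = 110°  [cyclic WETR, opposite ∠E+∠R]

∠TRW = 110°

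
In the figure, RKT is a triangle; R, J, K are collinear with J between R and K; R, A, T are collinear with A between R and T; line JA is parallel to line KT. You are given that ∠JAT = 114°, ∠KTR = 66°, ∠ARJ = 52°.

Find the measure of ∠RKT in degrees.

∠RKT = 62°

1. ∠JAR = 66°  [linear pair at A on RT]
2. ∠AJR = 62°  [△RJA]
3. ∠RKT = 62°  [JA∥KT, corresponding at J]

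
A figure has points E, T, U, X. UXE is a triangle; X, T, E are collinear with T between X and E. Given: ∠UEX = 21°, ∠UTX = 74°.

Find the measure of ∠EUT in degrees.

∠EUT = 53°

1. ∠TEU = 21°  [T on ray EX]
2. ∠ETU = 106°  [linear pair at T on XE]
3. ∠EUT = 53°  [△UTE]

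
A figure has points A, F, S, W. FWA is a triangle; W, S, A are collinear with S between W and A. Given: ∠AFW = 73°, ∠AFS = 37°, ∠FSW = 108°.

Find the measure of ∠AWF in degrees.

1. ∠ASF = 72°  [linear pair at S on WA]
2. ∠FAS = 71°  [△FSA]
3. ∠FAW = 71°  [S on ray AW]
4. ∠AWF = 36°  [△FWA]

∠AWF = 36°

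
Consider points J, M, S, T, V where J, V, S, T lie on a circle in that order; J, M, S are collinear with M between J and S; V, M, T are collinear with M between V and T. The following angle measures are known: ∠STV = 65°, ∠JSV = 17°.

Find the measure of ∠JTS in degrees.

1. ∠SJV = 65°  [same arc VS]
2. ∠JVS = 98°  [△JVS]
3. ∠JTS = 82°  [cyclic JVST, opposite ∠V+∠T]

∠JTS = 82°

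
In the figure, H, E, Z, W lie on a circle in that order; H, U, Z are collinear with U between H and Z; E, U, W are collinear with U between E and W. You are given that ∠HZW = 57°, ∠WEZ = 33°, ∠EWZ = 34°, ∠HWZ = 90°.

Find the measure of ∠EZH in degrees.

1. ∠EHZ = 34°  [same arc EZ]
2. ∠HEZ = 90°  [cyclic HEZW, opposite ∠E+∠W]
3. ∠EZH = 56°  [△HEZ]

∠EZH = 56°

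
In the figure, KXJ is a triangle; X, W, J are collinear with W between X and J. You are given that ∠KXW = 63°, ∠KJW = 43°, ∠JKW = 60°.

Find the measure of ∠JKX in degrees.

∠JKX = 74°

1. ∠JXK = 63°  [W on ray XJ]
2. ∠KJX = 43°  [W on ray JX]
3. ∠JKX = 74°  [△KXJ]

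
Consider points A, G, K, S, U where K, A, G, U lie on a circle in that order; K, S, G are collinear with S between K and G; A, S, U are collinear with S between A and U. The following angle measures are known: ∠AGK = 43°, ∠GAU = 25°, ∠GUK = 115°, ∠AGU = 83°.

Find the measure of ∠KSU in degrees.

∠KSU = 112°

1. ∠AUK = 43°  [same arc KA]
2. ∠GKU = 25°  [same arc GU]
3. ∠KSU = 112°  [△KSU]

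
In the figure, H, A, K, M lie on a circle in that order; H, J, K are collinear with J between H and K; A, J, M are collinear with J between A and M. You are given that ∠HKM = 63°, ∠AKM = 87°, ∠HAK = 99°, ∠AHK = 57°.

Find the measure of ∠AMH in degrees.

∠AMH = 24°

1. ∠HAM = 63°  [same arc HM]
2. ∠AHM = 93°  [cyclic HAKM, opposite ∠H+∠K]
3. ∠AMH = 24°  [△HAM]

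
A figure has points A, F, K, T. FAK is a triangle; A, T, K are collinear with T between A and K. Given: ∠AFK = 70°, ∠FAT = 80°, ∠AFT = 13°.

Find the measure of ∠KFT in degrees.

1. ∠ATF = 87°  [△FAT]
2. ∠FAK = 80°  [T on ray AK]
3. ∠FTK = 93°  [linear pair at T on AK]
4. ∠AKF = 30°  [△FAK]
5. ∠FKT = 30°  [T on ray KA]
6. ∠KFT = 57°  [△FTK]

∠KFT = 57°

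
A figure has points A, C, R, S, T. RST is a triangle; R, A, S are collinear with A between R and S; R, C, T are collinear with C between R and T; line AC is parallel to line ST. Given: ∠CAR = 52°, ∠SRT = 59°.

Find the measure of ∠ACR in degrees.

1. ∠RST = 52°  [AC∥ST, corresponding at A]
2. ∠RTS = 69°  [△RST]
3. ∠ACR = 69°  [AC∥ST, corresponding at C]

∠ACR = 69°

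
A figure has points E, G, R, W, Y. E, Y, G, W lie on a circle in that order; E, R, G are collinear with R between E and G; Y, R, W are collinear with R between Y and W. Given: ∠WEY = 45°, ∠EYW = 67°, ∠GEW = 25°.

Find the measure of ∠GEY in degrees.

1. ∠WGY = 135°  [cyclic EYGW, opposite ∠E+∠G]
2. ∠GYW = 25°  [same arc GW]
3. ∠GWY = 20°  [△YGW]
4. ∠GEY = 20°  [same arc YG]

∠GEY = 20°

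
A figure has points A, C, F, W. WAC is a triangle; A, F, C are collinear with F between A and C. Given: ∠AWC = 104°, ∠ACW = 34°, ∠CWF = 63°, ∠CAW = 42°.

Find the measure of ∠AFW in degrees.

∠AFW = 97°

1. ∠FCW = 34°  [F on ray CA]
2. ∠CFW = 83°  [△WFC]
3. ∠AFW = 97°  [linear pair at F on AC]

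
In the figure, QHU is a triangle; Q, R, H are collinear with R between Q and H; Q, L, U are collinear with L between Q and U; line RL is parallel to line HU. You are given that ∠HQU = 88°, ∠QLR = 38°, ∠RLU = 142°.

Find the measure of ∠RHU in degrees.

1. ∠LQR = 88°  [R on QH, L on QU]
2. ∠LRQ = 54°  [△QRL]
3. ∠HRL = 126°  [linear pair at R on QH]
4. ∠RHU = 54°  [RL∥HU, co-interior at H–R]

∠RHU = 54°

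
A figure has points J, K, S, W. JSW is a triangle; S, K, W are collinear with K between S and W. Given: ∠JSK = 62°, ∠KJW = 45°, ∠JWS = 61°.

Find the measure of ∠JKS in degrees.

1. ∠JWK = 61°  [K on ray WS]
2. ∠JKW = 74°  [△JKW]
3. ∠JKS = 106°  [linear pair at K on SW]

∠JKS = 106°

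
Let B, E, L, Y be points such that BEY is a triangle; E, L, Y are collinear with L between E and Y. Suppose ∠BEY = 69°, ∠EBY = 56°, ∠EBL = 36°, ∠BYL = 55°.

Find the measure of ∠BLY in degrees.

∠BLY = 105°

1. ∠BEL = 69°  [L on ray EY]
2. ∠BLE = 75°  [△BEL]
3. ∠BLY = 105°  [linear pair at L on EY]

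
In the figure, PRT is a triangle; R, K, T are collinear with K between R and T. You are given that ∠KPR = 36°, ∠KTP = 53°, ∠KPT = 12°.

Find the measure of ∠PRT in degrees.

∠PRT = 79°

1. ∠PKT = 115°  [△PKT]
2. ∠PKR = 65°  [linear pair at K on RT]
3. ∠KRP = 79°  [△PRK]
4. ∠PRT = 79°  [K on ray RT]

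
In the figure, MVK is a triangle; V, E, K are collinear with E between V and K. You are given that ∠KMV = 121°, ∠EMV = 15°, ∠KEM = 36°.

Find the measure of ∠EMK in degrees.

∠EMK = 106°

1. ∠MEV = 144°  [linear pair at E on VK]
2. ∠EVM = 21°  [△MVE]
3. ∠KVM = 21°  [E on ray VK]
4. ∠MKV = 38°  [△MVK]
5. ∠EKM = 38°  [E on ray KV]
6. ∠EMK = 106°  [△MEK]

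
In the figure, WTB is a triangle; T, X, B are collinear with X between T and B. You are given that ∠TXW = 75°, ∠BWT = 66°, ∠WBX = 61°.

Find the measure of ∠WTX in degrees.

∠WTX = 53°

1. ∠TBW = 61°  [X on ray BT]
2. ∠BTW = 53°  [△WTB]
3. ∠WTX = 53°  [X on ray TB]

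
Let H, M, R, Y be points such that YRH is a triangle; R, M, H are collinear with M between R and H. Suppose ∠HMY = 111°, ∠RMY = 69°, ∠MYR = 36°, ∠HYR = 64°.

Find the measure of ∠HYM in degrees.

∠HYM = 28°

1. ∠MRY = 75°  [△YRM]
2. ∠HRY = 75°  [M on ray RH]
3. ∠RHY = 41°  [△YRH]
4. ∠MHY = 41°  [M on ray HR]
5. ∠HYM = 28°  [△YMH]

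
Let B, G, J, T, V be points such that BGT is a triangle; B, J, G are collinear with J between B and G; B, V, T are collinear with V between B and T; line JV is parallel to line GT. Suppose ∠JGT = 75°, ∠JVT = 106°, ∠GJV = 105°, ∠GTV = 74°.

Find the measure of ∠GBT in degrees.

∠GBT = 31°

1. ∠BGT = 75°  [J on ray GB]
2. ∠BTG = 74°  [V on ray TB]
3. ∠GBT = 31°  [△BGT]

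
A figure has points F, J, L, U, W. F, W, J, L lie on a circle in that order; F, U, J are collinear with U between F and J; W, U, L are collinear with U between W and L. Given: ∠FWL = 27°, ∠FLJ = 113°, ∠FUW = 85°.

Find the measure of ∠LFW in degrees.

∠LFW = 108°

1. ∠FJL = 27°  [same arc FL]
2. ∠JFL = 40°  [△FJL]
3. ∠JUL = 85°  [vertical angles at U]
4. ∠JLW = 68°  [△JUL]
5. ∠JWL = 40°  [same arc JL]
6. ∠LJW = 72°  [△WJL]
7. ∠LFW = 108°  [cyclic FWJL, opposite ∠F+∠J]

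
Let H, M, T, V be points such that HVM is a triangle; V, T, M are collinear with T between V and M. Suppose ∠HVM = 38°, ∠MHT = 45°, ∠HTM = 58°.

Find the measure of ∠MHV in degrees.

1. ∠HMT = 77°  [△HTM]
2. ∠HMV = 77°  [T on ray MV]
3. ∠MHV = 65°  [△HVM]

∠MHV = 65°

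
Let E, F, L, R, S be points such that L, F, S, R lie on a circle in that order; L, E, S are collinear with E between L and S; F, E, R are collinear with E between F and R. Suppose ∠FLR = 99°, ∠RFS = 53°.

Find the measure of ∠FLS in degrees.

1. ∠FSR = 81°  [cyclic LFSR, opposite ∠L+∠S]
2. ∠FRS = 46°  [△FSR]
3. ∠FLS = 46°  [same arc FS]

∠FLS = 46°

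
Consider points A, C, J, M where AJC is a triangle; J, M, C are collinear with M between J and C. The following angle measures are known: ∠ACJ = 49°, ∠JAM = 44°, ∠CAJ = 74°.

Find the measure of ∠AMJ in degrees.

∠AMJ = 79°

1. ∠AJC = 57°  [△AJC]
2. ∠AJM = 57°  [M on ray JC]
3. ∠AMJ = 79°  [△AJM]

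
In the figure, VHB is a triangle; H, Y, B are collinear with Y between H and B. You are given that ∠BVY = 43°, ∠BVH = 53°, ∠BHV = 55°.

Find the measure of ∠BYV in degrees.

1. ∠HBV = 72°  [△VHB]
2. ∠VBY = 72°  [Y on ray BH]
3. ∠BYV = 65°  [△VYB]

∠BYV = 65°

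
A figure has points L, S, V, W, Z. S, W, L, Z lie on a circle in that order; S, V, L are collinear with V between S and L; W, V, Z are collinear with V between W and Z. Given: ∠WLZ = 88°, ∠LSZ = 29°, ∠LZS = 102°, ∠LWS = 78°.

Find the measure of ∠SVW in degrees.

∠SVW = 68°

1. ∠LWZ = 29°  [same arc LZ]
2. ∠SLZ = 49°  [△SLZ]
3. ∠LZW = 63°  [△WLZ]
4. ∠SWZ = 49°  [same arc SZ]
5. ∠LSW = 63°  [same arc WL]
6. ∠SVW = 68°  [△SVW]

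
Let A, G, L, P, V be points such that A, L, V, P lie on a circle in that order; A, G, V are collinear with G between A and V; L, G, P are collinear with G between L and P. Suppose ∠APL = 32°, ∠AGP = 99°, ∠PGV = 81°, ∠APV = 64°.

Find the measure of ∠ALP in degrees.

1. ∠AVL = 32°  [same arc AL]
2. ∠AGL = 81°  [vertical angles at G]
3. ∠ALV = 116°  [cyclic ALVP, opposite ∠L+∠P]
4. ∠LAV = 32°  [△ALV]
5. ∠ALP = 67°  [△AGL]

∠ALP = 67°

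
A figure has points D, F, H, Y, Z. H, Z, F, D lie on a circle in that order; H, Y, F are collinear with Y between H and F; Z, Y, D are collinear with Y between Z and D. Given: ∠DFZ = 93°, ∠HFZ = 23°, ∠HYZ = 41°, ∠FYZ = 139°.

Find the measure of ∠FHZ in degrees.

1. ∠DHZ = 87°  [cyclic HZFD, opposite ∠H+∠F]
2. ∠HDZ = 23°  [same arc HZ]
3. ∠DZH = 70°  [△HZD]
4. ∠FHZ = 69°  [△HYZ]

∠FHZ = 69°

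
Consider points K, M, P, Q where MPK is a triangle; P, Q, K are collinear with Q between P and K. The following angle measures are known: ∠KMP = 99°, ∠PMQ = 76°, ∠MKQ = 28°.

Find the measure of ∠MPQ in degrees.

∠MPQ = 53°

1. ∠MKP = 28°  [Q on ray KP]
2. ∠KPM = 53°  [△MPK]
3. ∠MPQ = 53°  [Q on ray PK]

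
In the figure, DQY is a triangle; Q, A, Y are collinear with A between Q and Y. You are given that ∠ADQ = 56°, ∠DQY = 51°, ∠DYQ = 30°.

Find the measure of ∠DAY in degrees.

∠DAY = 107°

1. ∠AQD = 51°  [A on ray QY]
2. ∠DAQ = 73°  [△DQA]
3. ∠DAY = 107°  [linear pair at A on QY]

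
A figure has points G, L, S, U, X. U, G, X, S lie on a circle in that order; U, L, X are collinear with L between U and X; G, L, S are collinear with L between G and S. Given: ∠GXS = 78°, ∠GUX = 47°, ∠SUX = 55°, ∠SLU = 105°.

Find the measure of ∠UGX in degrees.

∠UGX = 113°

1. ∠SGX = 55°  [same arc XS]
2. ∠GLX = 105°  [vertical angles at L]
3. ∠GXU = 20°  [△GLX]
4. ∠UGX = 113°  [△UGX]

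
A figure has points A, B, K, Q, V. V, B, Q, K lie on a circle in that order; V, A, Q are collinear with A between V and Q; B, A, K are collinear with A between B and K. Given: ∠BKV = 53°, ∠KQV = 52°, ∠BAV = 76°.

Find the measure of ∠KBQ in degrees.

1. ∠BQV = 53°  [same arc VB]
2. ∠BAQ = 104°  [linear pair at A on VQ]
3. ∠KBQ = 23°  [△BAQ]

∠KBQ = 23°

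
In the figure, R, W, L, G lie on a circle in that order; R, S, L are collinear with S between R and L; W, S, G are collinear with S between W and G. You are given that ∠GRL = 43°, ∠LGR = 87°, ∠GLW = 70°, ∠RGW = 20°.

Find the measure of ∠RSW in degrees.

∠RSW = 63°

1. ∠LWR = 93°  [cyclic RWLG, opposite ∠W+∠G]
2. ∠GRW = 110°  [cyclic RWLG, opposite ∠R+∠L]
3. ∠RLW = 20°  [same arc RW]
4. ∠GWR = 50°  [△RWG]
5. ∠LRW = 67°  [△RWL]
6. ∠RSW = 63°  [△RSW]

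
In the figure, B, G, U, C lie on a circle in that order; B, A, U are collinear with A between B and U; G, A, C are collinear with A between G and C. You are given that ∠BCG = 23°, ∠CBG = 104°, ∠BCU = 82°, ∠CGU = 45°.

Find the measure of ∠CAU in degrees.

∠CAU = 68°

1. ∠BGC = 53°  [△BGC]
2. ∠CUG = 76°  [cyclic BGUC, opposite ∠B+∠U]
3. ∠GCU = 59°  [△GUC]
4. ∠BUC = 53°  [same arc BC]
5. ∠CAU = 68°  [△UAC]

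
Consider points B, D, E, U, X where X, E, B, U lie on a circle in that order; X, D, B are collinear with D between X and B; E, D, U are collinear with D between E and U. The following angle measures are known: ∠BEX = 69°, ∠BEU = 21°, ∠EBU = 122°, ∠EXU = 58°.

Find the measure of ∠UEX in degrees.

1. ∠BUX = 111°  [cyclic XEBU, opposite ∠E+∠U]
2. ∠BXU = 21°  [same arc BU]
3. ∠UBX = 48°  [△XBU]
4. ∠UEX = 48°  [same arc XU]

∠UEX = 48°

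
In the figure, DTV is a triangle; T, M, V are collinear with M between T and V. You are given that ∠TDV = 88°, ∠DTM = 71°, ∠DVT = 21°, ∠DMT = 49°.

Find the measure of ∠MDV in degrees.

∠MDV = 28°

1. ∠DVM = 21°  [M on ray VT]
2. ∠DMV = 131°  [linear pair at M on TV]
3. ∠MDV = 28°  [△DMV]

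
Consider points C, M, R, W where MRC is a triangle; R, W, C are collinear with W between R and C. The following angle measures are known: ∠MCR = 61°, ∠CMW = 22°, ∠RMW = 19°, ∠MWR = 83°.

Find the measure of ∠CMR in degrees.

1. ∠MRW = 78°  [△MRW]
2. ∠CRM = 78°  [W on ray RC]
3. ∠CMR = 41°  [△MRC]

∠CMR = 41°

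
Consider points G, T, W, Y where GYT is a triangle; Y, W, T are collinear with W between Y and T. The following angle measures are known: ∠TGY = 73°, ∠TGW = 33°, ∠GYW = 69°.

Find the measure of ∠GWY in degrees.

∠GWY = 71°

1. ∠GYT = 69°  [W on ray YT]
2. ∠GTY = 38°  [△GYT]
3. ∠GTW = 38°  [W on ray TY]
4. ∠GWT = 109°  [△GWT]
5. ∠GWY = 71°  [linear pair at W on YT]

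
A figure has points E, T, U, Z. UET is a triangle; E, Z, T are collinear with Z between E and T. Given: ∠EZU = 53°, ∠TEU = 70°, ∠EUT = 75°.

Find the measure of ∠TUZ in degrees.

∠TUZ = 18°

1. ∠TZU = 127°  [linear pair at Z on ET]
2. ∠ETU = 35°  [△UET]
3. ∠UTZ = 35°  [Z on ray TE]
4. ∠TUZ = 18°  [△UZT]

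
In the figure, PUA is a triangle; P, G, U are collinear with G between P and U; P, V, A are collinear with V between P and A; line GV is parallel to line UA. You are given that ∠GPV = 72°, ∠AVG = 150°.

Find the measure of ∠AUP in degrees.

1. ∠GVP = 30°  [linear pair at V on PA]
2. ∠PGV = 78°  [△PGV]
3. ∠AUP = 78°  [GV∥UA, corresponding at G]

∠AUP = 78°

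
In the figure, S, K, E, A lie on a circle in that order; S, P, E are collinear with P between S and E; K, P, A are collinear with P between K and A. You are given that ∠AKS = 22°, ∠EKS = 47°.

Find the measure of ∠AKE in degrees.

1. ∠AES = 22°  [same arc SA]
2. ∠EAS = 133°  [cyclic SKEA, opposite ∠K+∠A]
3. ∠ASE = 25°  [△SEA]
4. ∠AKE = 25°  [same arc EA]

∠AKE = 25°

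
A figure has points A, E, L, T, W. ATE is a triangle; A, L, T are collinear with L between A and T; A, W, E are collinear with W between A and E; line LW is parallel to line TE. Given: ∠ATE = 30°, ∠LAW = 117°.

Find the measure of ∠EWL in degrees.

1. ∠ALW = 30°  [LW∥TE, corresponding at L]
2. ∠AWL = 33°  [△ALW]
3. ∠EWL = 147°  [linear pair at W on AE]

∠EWL = 147°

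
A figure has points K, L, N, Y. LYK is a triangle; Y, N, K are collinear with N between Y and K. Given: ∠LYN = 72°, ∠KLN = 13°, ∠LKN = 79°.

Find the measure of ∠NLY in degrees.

∠NLY = 16°

1. ∠KNL = 88°  [△LNK]
2. ∠LNY = 92°  [linear pair at N on YK]
3. ∠NLY = 16°  [△LYN]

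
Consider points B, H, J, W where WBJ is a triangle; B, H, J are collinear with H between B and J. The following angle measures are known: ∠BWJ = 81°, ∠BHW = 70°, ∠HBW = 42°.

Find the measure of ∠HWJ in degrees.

1. ∠JHW = 110°  [linear pair at H on BJ]
2. ∠JBW = 42°  [H on ray BJ]
3. ∠BJW = 57°  [△WBJ]
4. ∠HJW = 57°  [H on ray JB]
5. ∠HWJ = 13°  [△WHJ]

∠HWJ = 13°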